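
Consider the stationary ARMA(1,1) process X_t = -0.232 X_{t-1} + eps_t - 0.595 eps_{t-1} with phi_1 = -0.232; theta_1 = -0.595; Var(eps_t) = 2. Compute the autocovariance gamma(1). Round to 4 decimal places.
\gamma(1) = -1.9894

Multiply the model equation by X_{t-k} and take expectations. With theta_0 = psi_0 = 1 and psi_j the MA(infinity) weights, this gives
  gamma(k) - sum_i phi_i gamma(k-i) = c_k,
  c_k = sigma^2 * sum_{j=k..q} theta_j psi_{j-k}   (c_k = 0 for k > q),
using gamma(-m) = gamma(m).
psi-weights needed (psi_j = theta_j + sum_i phi_i psi_{j-i}):
  psi_1 = theta_1 + phi_1 = -0.595 + (-0.232) = -0.827
Right-hand sides:
  c_0 = sigma^2 (1 + theta_1 psi_1) = 2 * (1 + (-0.595)(-0.827)) = 2 * 1.492065 = 2.98413
  c_1 = sigma^2 theta_1 = 2 * (-0.595) = -1.19
  c_2 = 0
Equations for k = 0 and k = 1 (AR order 1):
  gamma(0) = phi_1 gamma(1) + c_0
  gamma(1) = phi_1 gamma(0) + c_1
Substituting the second into the first: gamma(0) (1 - phi_1^2) = c_0 + phi_1 c_1, so
  gamma(0) = (c_0 + phi_1 c_1) / (1 - phi_1^2) = (2.98413 + (-0.232)(-1.19)) / (1 - (-0.232)^2) = 3.26021 / 0.946176 = 3.44567.
  gamma(1) = phi_1 gamma(0) + c_1 = (-0.232)(3.44567) + (-1.19) = -1.989395.
Therefore gamma(1) = -1.9894 (to 4 decimal places).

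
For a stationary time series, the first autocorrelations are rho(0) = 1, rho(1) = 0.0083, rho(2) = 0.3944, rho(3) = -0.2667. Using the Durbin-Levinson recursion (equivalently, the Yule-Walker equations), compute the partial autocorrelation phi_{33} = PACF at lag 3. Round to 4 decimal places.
\phi_{33} = -0.3221

The PACF at lag k is phi_{kk}, the last component of the solution
to the Yule-Walker system G_k phi = r_k where
  (G_k)_{ij} = rho(|i - j|), (r_k)_i = rho(i), i,j = 1..k.
Equivalently, Durbin-Levinson gives phi_{kk} iteratively:
  phi_{11} = rho(1)
  phi_{kk} = [rho(k) - sum_{j=1..k-1} phi_{k-1,j} rho(k-j)]
            / [1 - sum_{j=1..k-1} phi_{k-1,j} rho(j)],
  phi_{k,j} = phi_{k-1,j} - phi_{kk} phi_{k-1,k-j},  j = 1..k-1.
Step k = 1:
  phi_11 = rho(1) = 0.0083.
Step k = 2:
  phi_22 = [rho(2) - phi_11 rho(1)] / [1 - phi_11 rho(1)] = [0.3944 - (0.0083)(0.0083)] / [1 - (0.0083)(0.0083)]
         = 0.39433111 / 0.99993111 = 0.394358.
  Update: phi_21 = phi_11 - phi_22 phi_11 = 0.0083 - (0.394358)(0.0083) = 0.005027.
Step k = 3:
  phi_33 = [rho(3) - phi_21 rho(2) - phi_22 rho(1)] / [1 - phi_21 rho(1) - phi_22 rho(2)]
    numerator   = -0.2667 - (0.005027)(0.3944) - (0.394358)(0.0083) = -0.27195575
    denominator = 1 - (0.005027)(0.0083) - (0.394358)(0.3944) = 0.84442337
  phi_33 = -0.27195575 / 0.84442337 = -0.3221.
Therefore phi_{33} = -0.3221.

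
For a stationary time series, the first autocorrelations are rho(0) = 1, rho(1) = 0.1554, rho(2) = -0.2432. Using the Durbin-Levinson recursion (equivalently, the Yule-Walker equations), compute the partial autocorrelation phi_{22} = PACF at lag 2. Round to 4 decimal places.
\phi_{22} = -0.2740

The PACF at lag k is phi_{kk}, the last component of the solution
to the Yule-Walker system G_k phi = r_k where
  (G_k)_{ij} = rho(|i - j|), (r_k)_i = rho(i), i,j = 1..k.
Equivalently, Durbin-Levinson gives phi_{kk} iteratively:
  phi_{11} = rho(1)
  phi_{kk} = [rho(k) - sum_{j=1..k-1} phi_{k-1,j} rho(k-j)]
            / [1 - sum_{j=1..k-1} phi_{k-1,j} rho(j)],
  phi_{k,j} = phi_{k-1,j} - phi_{kk} phi_{k-1,k-j},  j = 1..k-1.
Step k = 1:
  phi_11 = rho(1) = 0.1554.
Step k = 2:
  phi_22 = [rho(2) - phi_11 rho(1)] / [1 - phi_11 rho(1)] = [-0.2432 - (0.1554)(0.1554)] / [1 - (0.1554)(0.1554)]
         = -0.26734916 / 0.97585084 = -0.274.
Therefore phi_{22} = -0.2740.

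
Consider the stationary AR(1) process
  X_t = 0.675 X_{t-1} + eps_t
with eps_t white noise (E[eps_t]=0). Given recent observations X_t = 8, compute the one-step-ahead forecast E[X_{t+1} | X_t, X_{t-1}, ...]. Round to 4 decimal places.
E[X_{t+1} \mid \mathcal F_t] = 5.4000

For an AR(p) model X_t = c + sum_i phi_i X_{t-i} + eps_t, the
one-step-ahead conditional mean is
  E[X_{t+1} | X_t, ...] = c + sum_i phi_i X_{t+1-i}.
Substitute known values:
  E[X_{t+1} | ...] = (0.675) * (8)
                   = 5.4000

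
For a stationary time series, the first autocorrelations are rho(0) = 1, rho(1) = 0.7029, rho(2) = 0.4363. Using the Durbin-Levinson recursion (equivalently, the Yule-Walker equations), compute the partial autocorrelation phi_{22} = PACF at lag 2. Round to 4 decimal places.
\phi_{22} = -0.1142

The PACF at lag k is phi_{kk}, the last component of the solution
to the Yule-Walker system G_k phi = r_k where
  (G_k)_{ij} = rho(|i - j|), (r_k)_i = rho(i), i,j = 1..k.
Equivalently, Durbin-Levinson gives phi_{kk} iteratively:
  phi_{11} = rho(1)
  phi_{kk} = [rho(k) - sum_{j=1..k-1} phi_{k-1,j} rho(k-j)]
            / [1 - sum_{j=1..k-1} phi_{k-1,j} rho(j)],
  phi_{k,j} = phi_{k-1,j} - phi_{kk} phi_{k-1,k-j},  j = 1..k-1.
Step k = 1:
  phi_11 = rho(1) = 0.7029.
Step k = 2:
  phi_22 = [rho(2) - phi_11 rho(1)] / [1 - phi_11 rho(1)] = [0.4363 - (0.7029)(0.7029)] / [1 - (0.7029)(0.7029)]
         = -0.05776841 / 0.50593159 = -0.1142.
Therefore phi_{22} = -0.1142.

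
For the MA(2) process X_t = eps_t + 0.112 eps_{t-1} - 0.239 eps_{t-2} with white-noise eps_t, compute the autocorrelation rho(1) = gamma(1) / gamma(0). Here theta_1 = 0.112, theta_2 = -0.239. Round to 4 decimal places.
\rho(1) = 0.0797

For an MA(q) process with theta_0 = 1, the autocovariance is
  gamma(k) = sigma^2 * sum_{i=0..q-k} theta_i * theta_{i+k},
and rho(k) = gamma(k) / gamma(0). Sigma^2 cancels.
  numerator   = (1)*(0.112) + (0.112)*(-0.239) = 0.085232.
  denominator = (1)^2 + (0.112)^2 + (-0.239)^2 = 1.069665.
  rho(1) = 0.085232 / 1.069665 = 0.0797.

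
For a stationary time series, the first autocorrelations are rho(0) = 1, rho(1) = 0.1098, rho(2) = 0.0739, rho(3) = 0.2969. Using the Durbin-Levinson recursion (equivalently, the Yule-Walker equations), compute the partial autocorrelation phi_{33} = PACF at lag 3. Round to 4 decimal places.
\phi_{33} = 0.2870

The PACF at lag k is phi_{kk}, the last component of the solution
to the Yule-Walker system G_k phi = r_k where
  (G_k)_{ij} = rho(|i - j|), (r_k)_i = rho(i), i,j = 1..k.
Equivalently, Durbin-Levinson gives phi_{kk} iteratively:
  phi_{11} = rho(1)
  phi_{kk} = [rho(k) - sum_{j=1..k-1} phi_{k-1,j} rho(k-j)]
            / [1 - sum_{j=1..k-1} phi_{k-1,j} rho(j)],
  phi_{k,j} = phi_{k-1,j} - phi_{kk} phi_{k-1,k-j},  j = 1..k-1.
Step k = 1:
  phi_11 = rho(1) = 0.1098.
Step k = 2:
  phi_22 = [rho(2) - phi_11 rho(1)] / [1 - phi_11 rho(1)] = [0.0739 - (0.1098)(0.1098)] / [1 - (0.1098)(0.1098)]
         = 0.06184396 / 0.98794396 = 0.062599.
  Update: phi_21 = phi_11 - phi_22 phi_11 = 0.1098 - (0.062599)(0.1098) = 0.102927.
Step k = 3:
  phi_33 = [rho(3) - phi_21 rho(2) - phi_22 rho(1)] / [1 - phi_21 rho(1) - phi_22 rho(2)]
    numerator   = 0.2969 - (0.102927)(0.0739) - (0.062599)(0.1098) = 0.28242039
    denominator = 1 - (0.102927)(0.1098) - (0.062599)(0.0739) = 0.98407261
  phi_33 = 0.28242039 / 0.98407261 = 0.287.
Therefore phi_{33} = 0.2870.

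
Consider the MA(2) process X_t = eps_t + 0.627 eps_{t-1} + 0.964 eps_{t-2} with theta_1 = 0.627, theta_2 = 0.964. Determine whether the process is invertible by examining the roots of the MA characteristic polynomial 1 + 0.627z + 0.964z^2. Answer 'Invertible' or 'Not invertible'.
\text{Invertible}

The MA(q) characteristic polynomial is P(z) = 1 + 0.627z + 0.964z^2.
Invertibility requires all roots to lie outside the unit circle, i.e. |z| > 1 for every root.
Set 1 + (0.627) z + (0.964) z^2 = 0, i.e. a z^2 + b z + c = 0 with a = 0.964, b = 0.627, c = 1.
Discriminant D = b^2 - 4ac = (0.627)^2 - 4*(0.964)*1 = 0.393129 - (3.856) = -3.462871.
D < 0, so the roots are the complex-conjugate pair z = (-b +/- i sqrt(-D)) / (2a) = -0.3252 +/- 0.9652i.
For a conjugate pair |z|^2 = z * conj(z) = (product of roots) = c/a = 1/(0.964) = 1.037344, so |z| = sqrt(1.037344) = 1.0185 for both roots.
Moduli of all roots: 1.0185, 1.0185.
All moduli strictly greater than 1? Yes.
Verdict: Invertible.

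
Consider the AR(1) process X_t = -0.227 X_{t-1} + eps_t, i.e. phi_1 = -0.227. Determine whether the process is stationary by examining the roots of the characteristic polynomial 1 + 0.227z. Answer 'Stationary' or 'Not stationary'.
\text{Stationary}

The AR(p) characteristic polynomial is P(z) = 1 + 0.227z.
Stationarity requires all roots to lie outside the unit circle, i.e. |z| > 1 for every root.
This is linear in z: 1 + (0.227) z = 0  =>  z = -1/(0.227) = -4.405286,  |z| = 4.405286.
Moduli of all roots: 4.4053.
All moduli strictly greater than 1? Yes.
Verdict: Stationary.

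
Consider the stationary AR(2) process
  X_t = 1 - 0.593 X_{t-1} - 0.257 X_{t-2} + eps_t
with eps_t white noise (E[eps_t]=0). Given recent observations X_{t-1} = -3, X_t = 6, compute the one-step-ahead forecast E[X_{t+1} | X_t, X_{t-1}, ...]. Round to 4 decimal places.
E[X_{t+1} \mid \mathcal F_t] = -1.7870

For an AR(p) model X_t = c + sum_i phi_i X_{t-i} + eps_t, the
one-step-ahead conditional mean is
  E[X_{t+1} | X_t, ...] = c + sum_i phi_i X_{t+1-i}.
Substitute known values:
  E[X_{t+1} | ...] = 1 + (-0.593) * (6) + (-0.257) * (-3)
                   = -1.7870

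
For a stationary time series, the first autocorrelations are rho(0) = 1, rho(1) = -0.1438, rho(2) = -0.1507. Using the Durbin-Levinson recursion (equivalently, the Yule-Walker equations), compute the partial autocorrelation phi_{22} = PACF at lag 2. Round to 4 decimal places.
\phi_{22} = -0.1750

The PACF at lag k is phi_{kk}, the last component of the solution
to the Yule-Walker system G_k phi = r_k where
  (G_k)_{ij} = rho(|i - j|), (r_k)_i = rho(i), i,j = 1..k.
Equivalently, Durbin-Levinson gives phi_{kk} iteratively:
  phi_{11} = rho(1)
  phi_{kk} = [rho(k) - sum_{j=1..k-1} phi_{k-1,j} rho(k-j)]
            / [1 - sum_{j=1..k-1} phi_{k-1,j} rho(j)],
  phi_{k,j} = phi_{k-1,j} - phi_{kk} phi_{k-1,k-j},  j = 1..k-1.
Step k = 1:
  phi_11 = rho(1) = -0.1438.
Step k = 2:
  phi_22 = [rho(2) - phi_11 rho(1)] / [1 - phi_11 rho(1)] = [-0.1507 - (-0.1438)(-0.1438)] / [1 - (-0.1438)(-0.1438)]
         = -0.17137844 / 0.97932156 = -0.175.
Therefore phi_{22} = -0.1750.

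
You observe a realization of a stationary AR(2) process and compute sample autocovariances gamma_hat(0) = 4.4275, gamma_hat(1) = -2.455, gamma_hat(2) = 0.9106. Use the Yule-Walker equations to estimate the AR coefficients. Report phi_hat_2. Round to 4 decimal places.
\hat\phi_{2} = -0.1470

The Yule-Walker equations for an AR(p) process read, in matrix form,
  Gamma_p phi = r_p,   with   (Gamma_p)_{ij} = gamma(|i - j|),
                       (r_p)_i = gamma(i),   i,j = 1..p.
Substitute the sample gammas (Toeplitz matrix and right-hand side of size 2):
  Gamma_p = [[4.4275, -2.455], [-2.455, 4.4275]]
  r_p     = [-2.455, 0.9106]
Written out:
  4.4275 phi_1 - 2.455 phi_2 = -2.455
  -2.455 phi_1 + 4.4275 phi_2 = 0.9106
Solve by Cramer's rule:
  det = gamma(0)^2 - gamma(1)^2 = (4.4275)^2 - (-2.455)^2 = 19.60275625 - 6.027025 = 13.57573125
  phi_hat_1 = [gamma(1) gamma(0) - gamma(1) gamma(2)] / det = [(-2.455)(4.4275) - (-2.455)(0.9106)] / 13.57573125 = -8.6339895 / 13.57573125 = -0.636
  phi_hat_2 = [gamma(0) gamma(2) - gamma(1)^2] / det = [(4.4275)(0.9106) - (-2.455)^2] / 13.57573125 = -1.9953435 / 13.57573125 = -0.147
So phi_hat = [-0.6360, -0.1470].
Therefore phi_hat_2 = -0.1470.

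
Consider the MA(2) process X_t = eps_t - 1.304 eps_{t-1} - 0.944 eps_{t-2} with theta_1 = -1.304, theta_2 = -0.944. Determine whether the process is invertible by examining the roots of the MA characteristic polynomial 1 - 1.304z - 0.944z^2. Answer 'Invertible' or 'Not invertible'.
\text{Not invertible}

The MA(q) characteristic polynomial is P(z) = 1 - 1.304z - 0.944z^2.
Invertibility requires all roots to lie outside the unit circle, i.e. |z| > 1 for every root.
Set 1 + (-1.304) z + (-0.944) z^2 = 0, i.e. a z^2 + b z + c = 0 with a = -0.944, b = -1.304, c = 1.
Discriminant D = b^2 - 4ac = (-1.304)^2 - 4*(-0.944)*1 = 1.700416 - (-3.776) = 5.476416.
D >= 0, so the roots are real: z = (-b +/- sqrt(D)) / (2a) = (1.304 +/- 2.340174) / (-1.888).
  z_1 = (1.304 + 2.340174) / (-1.888) = -1.9302,   |z_1| = 1.9302.
  z_2 = (1.304 - 2.340174) / (-1.888) = 0.5488,   |z_2| = 0.5488.
Moduli of all roots: 1.9302, 0.5488.
All moduli strictly greater than 1? No.
Verdict: Not invertible.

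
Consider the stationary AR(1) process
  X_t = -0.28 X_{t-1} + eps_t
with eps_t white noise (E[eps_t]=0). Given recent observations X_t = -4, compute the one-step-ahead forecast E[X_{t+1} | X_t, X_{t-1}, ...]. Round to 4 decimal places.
E[X_{t+1} \mid \mathcal F_t] = 1.1200

For an AR(p) model X_t = c + sum_i phi_i X_{t-i} + eps_t, the
one-step-ahead conditional mean is
  E[X_{t+1} | X_t, ...] = c + sum_i phi_i X_{t+1-i}.
Substitute known values:
  E[X_{t+1} | ...] = (-0.28) * (-4)
                   = 1.1200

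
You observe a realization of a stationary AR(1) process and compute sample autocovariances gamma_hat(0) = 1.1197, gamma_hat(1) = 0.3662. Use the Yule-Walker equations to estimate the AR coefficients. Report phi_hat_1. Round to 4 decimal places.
\hat\phi_{1} = 0.3271

The Yule-Walker equations for an AR(p) process read, in matrix form,
  Gamma_p phi = r_p,   with   (Gamma_p)_{ij} = gamma(|i - j|),
                       (r_p)_i = gamma(i),   i,j = 1..p.
Substitute the sample gammas (Toeplitz matrix and right-hand side of size 1):
  Gamma_p = [[1.1197]]
  r_p     = [0.3662]
With p = 1 this is the single equation gamma(0) phi_1 = gamma(1):
  phi_hat_1 = gamma(1) / gamma(0) = 0.3662 / 1.1197 = 0.3271.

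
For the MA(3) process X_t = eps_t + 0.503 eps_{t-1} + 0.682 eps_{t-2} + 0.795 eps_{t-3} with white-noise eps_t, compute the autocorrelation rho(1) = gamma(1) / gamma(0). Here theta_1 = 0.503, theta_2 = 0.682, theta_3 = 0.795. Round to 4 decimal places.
\rho(1) = 0.5907

For an MA(q) process with theta_0 = 1, the autocovariance is
  gamma(k) = sigma^2 * sum_{i=0..q-k} theta_i * theta_{i+k},
and rho(k) = gamma(k) / gamma(0). Sigma^2 cancels.
  numerator   = (1)*(0.503) + (0.503)*(0.682) + (0.682)*(0.795) = 1.388236.
  denominator = (1)^2 + (0.503)^2 + (0.682)^2 + (0.795)^2 = 2.350158.
  rho(1) = 1.388236 / 2.350158 = 0.5907.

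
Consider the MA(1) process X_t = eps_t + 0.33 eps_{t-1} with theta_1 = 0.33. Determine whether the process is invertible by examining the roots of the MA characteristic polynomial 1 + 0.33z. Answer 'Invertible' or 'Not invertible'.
\text{Invertible}

The MA(q) characteristic polynomial is P(z) = 1 + 0.33z.
Invertibility requires all roots to lie outside the unit circle, i.e. |z| > 1 for every root.
This is linear in z: 1 + (0.33) z = 0  =>  z = -1/(0.33) = -3.030303,  |z| = 3.030303.
Moduli of all roots: 3.0303.
All moduli strictly greater than 1? Yes.
Verdict: Invertible.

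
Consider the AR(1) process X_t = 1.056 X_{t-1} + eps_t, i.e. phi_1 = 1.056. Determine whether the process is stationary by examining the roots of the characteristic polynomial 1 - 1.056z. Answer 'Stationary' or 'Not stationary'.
\text{Not stationary}

The AR(p) characteristic polynomial is P(z) = 1 - 1.056z.
Stationarity requires all roots to lie outside the unit circle, i.e. |z| > 1 for every root.
This is linear in z: 1 + (-1.056) z = 0  =>  z = -1/(-1.056) = 0.94697,  |z| = 0.94697.
Moduli of all roots: 0.9470.
All moduli strictly greater than 1? No.
Verdict: Not stationary.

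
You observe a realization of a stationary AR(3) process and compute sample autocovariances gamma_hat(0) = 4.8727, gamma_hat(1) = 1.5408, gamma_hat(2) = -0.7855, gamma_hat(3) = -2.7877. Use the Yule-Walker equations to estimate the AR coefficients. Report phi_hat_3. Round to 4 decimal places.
\hat\phi_{3} = -0.5030

The Yule-Walker equations for an AR(p) process read, in matrix form,
  Gamma_p phi = r_p,   with   (Gamma_p)_{ij} = gamma(|i - j|),
                       (r_p)_i = gamma(i),   i,j = 1..p.
Substitute the sample gammas (Toeplitz matrix and right-hand side of size 3):
  Gamma_p = [[4.8727, 1.5408, -0.7855], [1.5408, 4.8727, 1.5408], [-0.7855, 1.5408, 4.8727]]
  r_p     = [1.5408, -0.7855, -2.7877]
Written out (R1..R3):
  (R1) 4.8727 phi_1 + 1.5408 phi_2 - 0.7855 phi_3 = 1.5408
  (R2) 1.5408 phi_1 + 4.8727 phi_2 + 1.5408 phi_3 = -0.7855
  (R3) -0.7855 phi_1 + 1.5408 phi_2 + 4.8727 phi_3 = -2.7877
Gaussian elimination:
  R2 <- R2 - (1.5408/4.8727) R1 = R2 - (0.316211) R1:  4.385483 phi_2 + 1.789184 phi_3 = -1.272717
  R3 <- R3 - (-0.7855/4.8727) R1 = R3 - (-0.161204) R1:  1.789184 phi_2 + 4.746074 phi_3 = -2.539316
  R3 <- R3 - (1.789184/4.385483) R2 = R3 - (0.407979) R2:  4.016125 phi_3 = -2.020075
Back-substitution:
  phi_hat_3 = -2.020075 / 4.016125 = -0.502991
  phi_hat_2 = (-1.272717 - (1.789184)(-0.502991)) / 4.385483 = -0.085002
  phi_hat_1 = (1.5408 - (1.5408)(-0.085002) - (-0.7855)(-0.502991)) / 4.8727 = 0.262005
So phi_hat = [0.2620, -0.0850, -0.5030].
Therefore phi_hat_3 = -0.5030.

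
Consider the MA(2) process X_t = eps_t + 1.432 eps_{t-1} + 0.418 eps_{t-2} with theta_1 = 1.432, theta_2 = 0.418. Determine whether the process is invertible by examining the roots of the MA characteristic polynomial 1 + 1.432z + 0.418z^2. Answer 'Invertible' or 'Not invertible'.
\text{Not invertible}

The MA(q) characteristic polynomial is P(z) = 1 + 1.432z + 0.418z^2.
Invertibility requires all roots to lie outside the unit circle, i.e. |z| > 1 for every root.
Set 1 + (1.432) z + (0.418) z^2 = 0, i.e. a z^2 + b z + c = 0 with a = 0.418, b = 1.432, c = 1.
Discriminant D = b^2 - 4ac = (1.432)^2 - 4*(0.418)*1 = 2.050624 - (1.672) = 0.378624.
D >= 0, so the roots are real: z = (-b +/- sqrt(D)) / (2a) = (-1.432 +/- 0.615324) / (0.836).
  z_1 = (-1.432 + 0.615324) / (0.836) = -0.9769,   |z_1| = 0.9769.
  z_2 = (-1.432 - 0.615324) / (0.836) = -2.449,   |z_2| = 2.449.
Moduli of all roots: 0.9769, 2.4490.
All moduli strictly greater than 1? No.
Verdict: Not invertible.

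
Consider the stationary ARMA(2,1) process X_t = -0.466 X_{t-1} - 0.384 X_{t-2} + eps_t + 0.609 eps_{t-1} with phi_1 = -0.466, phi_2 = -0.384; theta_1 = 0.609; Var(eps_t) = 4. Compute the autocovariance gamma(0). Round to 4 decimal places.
\gamma(0) = 5.0842

Multiply the model equation by X_{t-k} and take expectations. With theta_0 = psi_0 = 1 and psi_j the MA(infinity) weights, this gives
  gamma(k) - sum_i phi_i gamma(k-i) = c_k,
  c_k = sigma^2 * sum_{j=k..q} theta_j psi_{j-k}   (c_k = 0 for k > q),
using gamma(-m) = gamma(m).
psi-weights needed (psi_j = theta_j + sum_i phi_i psi_{j-i}):
  psi_1 = theta_1 + phi_1 = 0.609 + (-0.466) = 0.143
Right-hand sides:
  c_0 = sigma^2 (1 + theta_1 psi_1) = 4 * (1 + (0.609)(0.143)) = 4 * 1.087087 = 4.348348
  c_1 = sigma^2 theta_1 = 4 * (0.609) = 2.436
  c_2 = 0
Equations for k = 0, 1, 2 (AR order 2, c_2 = 0):
  (E0) gamma(0) = phi_1 gamma(1) + phi_2 gamma(2) + c_0
  (E1) gamma(1) = phi_1 gamma(0) + phi_2 gamma(1) + c_1
  (E2) gamma(2) = phi_1 gamma(1) + phi_2 gamma(0)
From (E1): gamma(1) = A gamma(0) + B with
  A = phi_1 / (1 - phi_2) = -0.466 / 1.384 = -0.336705,   B = c_1 / (1 - phi_2) = 2.436 / 1.384 = 1.760116.
Insert (E2) into (E0): gamma(0) (1 - phi_2^2) = phi_1 (1 + phi_2) gamma(1) + c_0.
  phi_1 (1 + phi_2) = (-0.466)(0.616) = -0.287056,   1 - phi_2^2 = 0.852544.
Replace gamma(1) by A gamma(0) + B and collect gamma(0):
  gamma(0) [0.852544 - (-0.287056)(-0.336705)] = (-0.287056)(1.760116) + 4.348348
  gamma(0) * 0.755891 = 3.843096
  gamma(0) = 3.843096 / 0.755891 = 5.084195.
Therefore gamma(0) = 5.0842 (to 4 decimal places).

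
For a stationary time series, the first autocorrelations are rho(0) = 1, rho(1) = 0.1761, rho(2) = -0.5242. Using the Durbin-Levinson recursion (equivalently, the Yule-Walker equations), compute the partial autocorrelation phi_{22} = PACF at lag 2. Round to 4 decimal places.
\phi_{22} = -0.5730

The PACF at lag k is phi_{kk}, the last component of the solution
to the Yule-Walker system G_k phi = r_k where
  (G_k)_{ij} = rho(|i - j|), (r_k)_i = rho(i), i,j = 1..k.
Equivalently, Durbin-Levinson gives phi_{kk} iteratively:
  phi_{11} = rho(1)
  phi_{kk} = [rho(k) - sum_{j=1..k-1} phi_{k-1,j} rho(k-j)]
            / [1 - sum_{j=1..k-1} phi_{k-1,j} rho(j)],
  phi_{k,j} = phi_{k-1,j} - phi_{kk} phi_{k-1,k-j},  j = 1..k-1.
Step k = 1:
  phi_11 = rho(1) = 0.1761.
Step k = 2:
  phi_22 = [rho(2) - phi_11 rho(1)] / [1 - phi_11 rho(1)] = [-0.5242 - (0.1761)(0.1761)] / [1 - (0.1761)(0.1761)]
         = -0.55521121 / 0.96898879 = -0.573.
Therefore phi_{22} = -0.5730.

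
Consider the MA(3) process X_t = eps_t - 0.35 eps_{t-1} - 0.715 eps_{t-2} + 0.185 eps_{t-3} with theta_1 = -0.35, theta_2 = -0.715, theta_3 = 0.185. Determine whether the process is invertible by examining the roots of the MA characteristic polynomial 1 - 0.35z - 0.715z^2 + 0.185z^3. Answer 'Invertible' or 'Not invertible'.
\text{Invertible}

The MA(q) characteristic polynomial is P(z) = 1 - 0.35z - 0.715z^2 + 0.185z^3.
Invertibility requires all roots to lie outside the unit circle, i.e. |z| > 1 for every root.
Degree 3: look for a simple real root z0 first, then factor out (1 - z/z0) and solve the remaining quadratic.
Testing z0 = 4: P(4) = 1 + (-0.35)(4) + (-0.715)(4)^2 + (0.185)(4)^3
  = 1 + (-1.4) + (-11.44) + (11.84) = 0.  So z_0 = 4 is a root, |z_0| = 4.
Divide out the factor (1 - 0.25 z) = (1 - z/z0) (since 1/z0 = 0.25):
  P(z) = (1 - 0.25 z)(1 + (-0.1) z + (-0.74) z^2)
  [check: z-coef -0.1 - (0.25) = -0.35; z^2-coef -0.74 - (0.25)(-0.1) = -0.715; z^3-coef -(0.25)(-0.74) = 0.185.]
Remaining roots from the quadratic factor 1 + (-0.1) z + (-0.74) z^2:
  Set 1 + (-0.1) z + (-0.74) z^2 = 0, i.e. a z^2 + b z + c = 0 with a = -0.74, b = -0.1, c = 1.
  Discriminant D = b^2 - 4ac = (-0.1)^2 - 4*(-0.74)*1 = 0.01 - (-2.96) = 2.97.
  D >= 0, so the roots are real: z = (-b +/- sqrt(D)) / (2a) = (0.1 +/- 1.723369) / (-1.48).
    z_1 = (0.1 + 1.723369) / (-1.48) = -1.232,   |z_1| = 1.232.
    z_2 = (0.1 - 1.723369) / (-1.48) = 1.0969,   |z_2| = 1.0969.
Moduli of all roots: 4.0000, 1.2320, 1.0969.
All moduli strictly greater than 1? Yes.
Verdict: Invertible.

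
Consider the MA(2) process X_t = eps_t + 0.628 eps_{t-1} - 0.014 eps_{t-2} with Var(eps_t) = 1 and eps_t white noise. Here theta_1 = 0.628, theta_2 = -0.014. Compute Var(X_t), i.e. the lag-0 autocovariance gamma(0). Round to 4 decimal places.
\gamma(0) = 1.3946

For an MA(q) process X_t = eps_t + sum_i theta_i eps_{t-i} with
Var(eps_t) = sigma^2, the variance is
  gamma(0) = sigma^2 * (1 + sum_i theta_i^2).
  sum_i theta_i^2 = (0.628)^2 + (-0.014)^2 = 0.394384 + 0.000196 = 0.39458.
  gamma(0) = 1 * (1 + 0.39458) = 1 * 1.39458 = 1.39458, which rounds to 1.3946.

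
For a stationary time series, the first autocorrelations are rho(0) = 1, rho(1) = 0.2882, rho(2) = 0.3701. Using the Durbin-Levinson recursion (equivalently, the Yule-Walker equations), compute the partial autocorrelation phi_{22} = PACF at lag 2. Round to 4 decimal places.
\phi_{22} = 0.3130

The PACF at lag k is phi_{kk}, the last component of the solution
to the Yule-Walker system G_k phi = r_k where
  (G_k)_{ij} = rho(|i - j|), (r_k)_i = rho(i), i,j = 1..k.
Equivalently, Durbin-Levinson gives phi_{kk} iteratively:
  phi_{11} = rho(1)
  phi_{kk} = [rho(k) - sum_{j=1..k-1} phi_{k-1,j} rho(k-j)]
            / [1 - sum_{j=1..k-1} phi_{k-1,j} rho(j)],
  phi_{k,j} = phi_{k-1,j} - phi_{kk} phi_{k-1,k-j},  j = 1..k-1.
Step k = 1:
  phi_11 = rho(1) = 0.2882.
Step k = 2:
  phi_22 = [rho(2) - phi_11 rho(1)] / [1 - phi_11 rho(1)] = [0.3701 - (0.2882)(0.2882)] / [1 - (0.2882)(0.2882)]
         = 0.28704076 / 0.91694076 = 0.313.
Therefore phi_{22} = 0.3130.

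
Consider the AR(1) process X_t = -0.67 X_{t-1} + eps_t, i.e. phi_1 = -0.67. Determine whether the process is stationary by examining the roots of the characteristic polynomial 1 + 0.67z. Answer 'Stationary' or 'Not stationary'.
\text{Stationary}

The AR(p) characteristic polynomial is P(z) = 1 + 0.67z.
Stationarity requires all roots to lie outside the unit circle, i.e. |z| > 1 for every root.
This is linear in z: 1 + (0.67) z = 0  =>  z = -1/(0.67) = -1.492537,  |z| = 1.492537.
Moduli of all roots: 1.4925.
All moduli strictly greater than 1? Yes.
Verdict: Stationary.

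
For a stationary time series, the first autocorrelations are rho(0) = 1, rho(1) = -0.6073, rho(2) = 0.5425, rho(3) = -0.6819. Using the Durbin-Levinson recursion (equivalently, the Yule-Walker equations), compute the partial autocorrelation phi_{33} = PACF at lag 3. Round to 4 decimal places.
\phi_{33} = -0.4731

The PACF at lag k is phi_{kk}, the last component of the solution
to the Yule-Walker system G_k phi = r_k where
  (G_k)_{ij} = rho(|i - j|), (r_k)_i = rho(i), i,j = 1..k.
Equivalently, Durbin-Levinson gives phi_{kk} iteratively:
  phi_{11} = rho(1)
  phi_{kk} = [rho(k) - sum_{j=1..k-1} phi_{k-1,j} rho(k-j)]
            / [1 - sum_{j=1..k-1} phi_{k-1,j} rho(j)],
  phi_{k,j} = phi_{k-1,j} - phi_{kk} phi_{k-1,k-j},  j = 1..k-1.
Step k = 1:
  phi_11 = rho(1) = -0.6073.
Step k = 2:
  phi_22 = [rho(2) - phi_11 rho(1)] / [1 - phi_11 rho(1)] = [0.5425 - (-0.6073)(-0.6073)] / [1 - (-0.6073)(-0.6073)]
         = 0.17368671 / 0.63118671 = 0.275175.
  Update: phi_21 = phi_11 - phi_22 phi_11 = -0.6073 - (0.275175)(-0.6073) = -0.440186.
Step k = 3:
  phi_33 = [rho(3) - phi_21 rho(2) - phi_22 rho(1)] / [1 - phi_21 rho(1) - phi_22 rho(2)]
    numerator   = -0.6819 - (-0.440186)(0.5425) - (0.275175)(-0.6073) = -0.27598524
    denominator = 1 - (-0.440186)(-0.6073) - (0.275175)(0.5425) = 0.5833925
  phi_33 = -0.27598524 / 0.5833925 = -0.4731.
Therefore phi_{33} = -0.4731.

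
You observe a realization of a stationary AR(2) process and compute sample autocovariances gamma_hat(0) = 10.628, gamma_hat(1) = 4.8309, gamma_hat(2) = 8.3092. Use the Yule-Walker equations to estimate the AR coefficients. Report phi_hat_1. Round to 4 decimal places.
\hat\phi_{1} = 0.1250

The Yule-Walker equations for an AR(p) process read, in matrix form,
  Gamma_p phi = r_p,   with   (Gamma_p)_{ij} = gamma(|i - j|),
                       (r_p)_i = gamma(i),   i,j = 1..p.
Substitute the sample gammas (Toeplitz matrix and right-hand side of size 2):
  Gamma_p = [[10.628, 4.8309], [4.8309, 10.628]]
  r_p     = [4.8309, 8.3092]
Written out:
  10.628 phi_1 + 4.8309 phi_2 = 4.8309
  4.8309 phi_1 + 10.628 phi_2 = 8.3092
Solve by Cramer's rule:
  det = gamma(0)^2 - gamma(1)^2 = (10.628)^2 - (4.8309)^2 = 112.954384 - 23.33759481 = 89.61678919
  phi_hat_1 = [gamma(1) gamma(0) - gamma(1) gamma(2)] / det = [(4.8309)(10.628) - (4.8309)(8.3092)] / 89.61678919 = 11.20189092 / 89.61678919 = 0.125
  phi_hat_2 = [gamma(0) gamma(2) - gamma(1)^2] / det = [(10.628)(8.3092) - (4.8309)^2] / 89.61678919 = 64.97258279 / 89.61678919 = 0.725
So phi_hat = [0.1250, 0.7250].
Therefore phi_hat_1 = 0.1250.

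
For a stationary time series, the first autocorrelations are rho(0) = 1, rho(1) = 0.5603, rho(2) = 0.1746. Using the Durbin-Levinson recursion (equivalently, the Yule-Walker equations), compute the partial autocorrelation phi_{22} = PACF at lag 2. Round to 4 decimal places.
\phi_{22} = -0.2031

The PACF at lag k is phi_{kk}, the last component of the solution
to the Yule-Walker system G_k phi = r_k where
  (G_k)_{ij} = rho(|i - j|), (r_k)_i = rho(i), i,j = 1..k.
Equivalently, Durbin-Levinson gives phi_{kk} iteratively:
  phi_{11} = rho(1)
  phi_{kk} = [rho(k) - sum_{j=1..k-1} phi_{k-1,j} rho(k-j)]
            / [1 - sum_{j=1..k-1} phi_{k-1,j} rho(j)],
  phi_{k,j} = phi_{k-1,j} - phi_{kk} phi_{k-1,k-j},  j = 1..k-1.
Step k = 1:
  phi_11 = rho(1) = 0.5603.
Step k = 2:
  phi_22 = [rho(2) - phi_11 rho(1)] / [1 - phi_11 rho(1)] = [0.1746 - (0.5603)(0.5603)] / [1 - (0.5603)(0.5603)]
         = -0.13933609 / 0.68606391 = -0.2031.
Therefore phi_{22} = -0.2031.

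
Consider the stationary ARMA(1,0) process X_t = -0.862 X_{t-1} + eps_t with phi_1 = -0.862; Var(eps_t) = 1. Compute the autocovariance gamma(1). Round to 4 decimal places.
\gamma(1) = -3.3547

Multiply the model equation by X_{t-k} and take expectations. With theta_0 = psi_0 = 1 and psi_j the MA(infinity) weights, this gives
  gamma(k) - sum_i phi_i gamma(k-i) = c_k,
  c_k = sigma^2 * sum_{j=k..q} theta_j psi_{j-k}   (c_k = 0 for k > q),
using gamma(-m) = gamma(m).
Pure AR (q = 0): c_0 = sigma^2 = 1, c_k = 0 for k >= 1.
Equations for k = 0 and k = 1 (AR order 1):
  gamma(0) = phi_1 gamma(1) + c_0
  gamma(1) = phi_1 gamma(0) + c_1
Substituting the second into the first: gamma(0) (1 - phi_1^2) = c_0 + phi_1 c_1, so
  gamma(0) = c_0 / (1 - phi_1^2) = 1 / (1 - (-0.862)^2) = 1 / 0.256956 = 3.891717.
  gamma(1) = phi_1 gamma(0) = (-0.862)(3.891717) = -3.35466.
Therefore gamma(1) = -3.3547 (to 4 decimal places).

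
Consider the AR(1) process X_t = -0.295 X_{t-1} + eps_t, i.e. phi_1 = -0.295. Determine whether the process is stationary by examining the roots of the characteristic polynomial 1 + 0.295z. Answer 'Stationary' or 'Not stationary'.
\text{Stationary}

The AR(p) characteristic polynomial is P(z) = 1 + 0.295z.
Stationarity requires all roots to lie outside the unit circle, i.e. |z| > 1 for every root.
This is linear in z: 1 + (0.295) z = 0  =>  z = -1/(0.295) = -3.389831,  |z| = 3.389831.
Moduli of all roots: 3.3898.
All moduli strictly greater than 1? Yes.
Verdict: Stationary.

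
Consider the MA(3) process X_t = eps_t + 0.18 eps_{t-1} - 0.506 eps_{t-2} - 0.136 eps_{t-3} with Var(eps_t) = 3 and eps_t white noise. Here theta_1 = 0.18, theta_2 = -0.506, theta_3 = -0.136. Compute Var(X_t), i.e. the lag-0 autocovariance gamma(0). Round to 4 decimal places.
\gamma(0) = 3.9208

For an MA(q) process X_t = eps_t + sum_i theta_i eps_{t-i} with
Var(eps_t) = sigma^2, the variance is
  gamma(0) = sigma^2 * (1 + sum_i theta_i^2).
  sum_i theta_i^2 = (0.18)^2 + (-0.506)^2 + (-0.136)^2 = 0.0324 + 0.256036 + 0.018496 = 0.306932.
  gamma(0) = 3 * (1 + 0.306932) = 3 * 1.306932 = 3.920796, which rounds to 3.9208.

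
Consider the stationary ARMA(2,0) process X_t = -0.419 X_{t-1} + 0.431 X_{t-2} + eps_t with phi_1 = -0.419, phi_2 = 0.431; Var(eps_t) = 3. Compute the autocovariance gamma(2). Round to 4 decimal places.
\gamma(2) = 5.9526

Multiply the model equation by X_{t-k} and take expectations. With theta_0 = psi_0 = 1 and psi_j the MA(infinity) weights, this gives
  gamma(k) - sum_i phi_i gamma(k-i) = c_k,
  c_k = sigma^2 * sum_{j=k..q} theta_j psi_{j-k}   (c_k = 0 for k > q),
using gamma(-m) = gamma(m).
Pure AR (q = 0): c_0 = sigma^2 = 3, c_k = 0 for k >= 1.
Equations for k = 0, 1, 2 (AR order 2, c_2 = 0):
  (E0) gamma(0) = phi_1 gamma(1) + phi_2 gamma(2) + c_0
  (E1) gamma(1) = phi_1 gamma(0) + phi_2 gamma(1) + c_1
  (E2) gamma(2) = phi_1 gamma(1) + phi_2 gamma(0)
From (E1): gamma(1) = A gamma(0) + B with
  A = phi_1 / (1 - phi_2) = -0.419 / 0.569 = -0.73638,   B = c_1 / (1 - phi_2) = 0 / 0.569 = 0.
Insert (E2) into (E0): gamma(0) (1 - phi_2^2) = phi_1 (1 + phi_2) gamma(1) + c_0.
  phi_1 (1 + phi_2) = (-0.419)(1.431) = -0.599589,   1 - phi_2^2 = 0.814239.
Replace gamma(1) by A gamma(0) + B and collect gamma(0):
  gamma(0) [0.814239 - (-0.599589)(-0.73638)] = c_0 = 3
  gamma(0) * 0.372714 = 3
  gamma(0) = 3 / 0.372714 = 8.04907.
  gamma(1) = A gamma(0) = (-0.73638)(8.04907) = -5.927171.
  gamma(2) = phi_1 gamma(1) + phi_2 gamma(0) = (-0.419)(-5.927171) + (0.431)(8.04907) = 5.952634.
Therefore gamma(2) = 5.9526 (to 4 decimal places).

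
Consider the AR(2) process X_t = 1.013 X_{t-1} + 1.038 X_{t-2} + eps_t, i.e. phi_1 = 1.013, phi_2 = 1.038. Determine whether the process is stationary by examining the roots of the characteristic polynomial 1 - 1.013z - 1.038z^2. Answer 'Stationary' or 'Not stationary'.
\text{Not stationary}

The AR(p) characteristic polynomial is P(z) = 1 - 1.013z - 1.038z^2.
Stationarity requires all roots to lie outside the unit circle, i.e. |z| > 1 for every root.
Set 1 + (-1.013) z + (-1.038) z^2 = 0, i.e. a z^2 + b z + c = 0 with a = -1.038, b = -1.013, c = 1.
Discriminant D = b^2 - 4ac = (-1.013)^2 - 4*(-1.038)*1 = 1.026169 - (-4.152) = 5.178169.
D >= 0, so the roots are real: z = (-b +/- sqrt(D)) / (2a) = (1.013 +/- 2.275559) / (-2.076).
  z_1 = (1.013 + 2.275559) / (-2.076) = -1.5841,   |z_1| = 1.5841.
  z_2 = (1.013 - 2.275559) / (-2.076) = 0.6082,   |z_2| = 0.6082.
Moduli of all roots: 1.5841, 0.6082.
All moduli strictly greater than 1? No.
Verdict: Not stationary.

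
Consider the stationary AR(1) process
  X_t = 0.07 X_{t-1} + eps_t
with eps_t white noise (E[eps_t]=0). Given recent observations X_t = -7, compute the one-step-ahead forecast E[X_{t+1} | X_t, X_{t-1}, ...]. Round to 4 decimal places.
E[X_{t+1} \mid \mathcal F_t] = -0.4900

For an AR(p) model X_t = c + sum_i phi_i X_{t-i} + eps_t, the
one-step-ahead conditional mean is
  E[X_{t+1} | X_t, ...] = c + sum_i phi_i X_{t+1-i}.
Substitute known values:
  E[X_{t+1} | ...] = (0.07) * (-7)
                   = -0.4900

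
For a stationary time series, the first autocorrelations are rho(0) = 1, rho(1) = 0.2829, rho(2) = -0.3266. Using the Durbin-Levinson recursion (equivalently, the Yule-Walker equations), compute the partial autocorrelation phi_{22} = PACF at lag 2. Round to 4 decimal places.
\phi_{22} = -0.4420

The PACF at lag k is phi_{kk}, the last component of the solution
to the Yule-Walker system G_k phi = r_k where
  (G_k)_{ij} = rho(|i - j|), (r_k)_i = rho(i), i,j = 1..k.
Equivalently, Durbin-Levinson gives phi_{kk} iteratively:
  phi_{11} = rho(1)
  phi_{kk} = [rho(k) - sum_{j=1..k-1} phi_{k-1,j} rho(k-j)]
            / [1 - sum_{j=1..k-1} phi_{k-1,j} rho(j)],
  phi_{k,j} = phi_{k-1,j} - phi_{kk} phi_{k-1,k-j},  j = 1..k-1.
Step k = 1:
  phi_11 = rho(1) = 0.2829.
Step k = 2:
  phi_22 = [rho(2) - phi_11 rho(1)] / [1 - phi_11 rho(1)] = [-0.3266 - (0.2829)(0.2829)] / [1 - (0.2829)(0.2829)]
         = -0.40663241 / 0.91996759 = -0.442.
Therefore phi_{22} = -0.4420.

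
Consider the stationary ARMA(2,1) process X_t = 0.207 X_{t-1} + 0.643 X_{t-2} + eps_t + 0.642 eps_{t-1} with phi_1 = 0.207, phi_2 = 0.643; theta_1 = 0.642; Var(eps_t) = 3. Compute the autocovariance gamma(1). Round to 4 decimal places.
\gamma(1) = 15.0303

Multiply the model equation by X_{t-k} and take expectations. With theta_0 = psi_0 = 1 and psi_j the MA(infinity) weights, this gives
  gamma(k) - sum_i phi_i gamma(k-i) = c_k,
  c_k = sigma^2 * sum_{j=k..q} theta_j psi_{j-k}   (c_k = 0 for k > q),
using gamma(-m) = gamma(m).
psi-weights needed (psi_j = theta_j + sum_i phi_i psi_{j-i}):
  psi_1 = theta_1 + phi_1 = 0.642 + (0.207) = 0.849
Right-hand sides:
  c_0 = sigma^2 (1 + theta_1 psi_1) = 3 * (1 + (0.642)(0.849)) = 3 * 1.545058 = 4.635174
  c_1 = sigma^2 theta_1 = 3 * (0.642) = 1.926
  c_2 = 0
Equations for k = 0, 1, 2 (AR order 2, c_2 = 0):
  (E0) gamma(0) = phi_1 gamma(1) + phi_2 gamma(2) + c_0
  (E1) gamma(1) = phi_1 gamma(0) + phi_2 gamma(1) + c_1
  (E2) gamma(2) = phi_1 gamma(1) + phi_2 gamma(0)
From (E1): gamma(1) = A gamma(0) + B with
  A = phi_1 / (1 - phi_2) = 0.207 / 0.357 = 0.579832,   B = c_1 / (1 - phi_2) = 1.926 / 0.357 = 5.394958.
Insert (E2) into (E0): gamma(0) (1 - phi_2^2) = phi_1 (1 + phi_2) gamma(1) + c_0.
  phi_1 (1 + phi_2) = (0.207)(1.643) = 0.340101,   1 - phi_2^2 = 0.586551.
Replace gamma(1) by A gamma(0) + B and collect gamma(0):
  gamma(0) [0.586551 - (0.340101)(0.579832)] = (0.340101)(5.394958) + 4.635174
  gamma(0) * 0.38935 = 6.470005
  gamma(0) = 6.470005 / 0.38935 = 16.617469.
  gamma(1) = A gamma(0) + B = (0.579832)(16.617469) + (5.394958) = 15.030297.
Therefore gamma(1) = 15.0303 (to 4 decimal places).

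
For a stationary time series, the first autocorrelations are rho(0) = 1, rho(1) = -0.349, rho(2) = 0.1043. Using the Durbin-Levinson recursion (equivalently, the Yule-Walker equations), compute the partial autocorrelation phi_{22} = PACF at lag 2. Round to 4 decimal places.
\phi_{22} = -0.0199

The PACF at lag k is phi_{kk}, the last component of the solution
to the Yule-Walker system G_k phi = r_k where
  (G_k)_{ij} = rho(|i - j|), (r_k)_i = rho(i), i,j = 1..k.
Equivalently, Durbin-Levinson gives phi_{kk} iteratively:
  phi_{11} = rho(1)
  phi_{kk} = [rho(k) - sum_{j=1..k-1} phi_{k-1,j} rho(k-j)]
            / [1 - sum_{j=1..k-1} phi_{k-1,j} rho(j)],
  phi_{k,j} = phi_{k-1,j} - phi_{kk} phi_{k-1,k-j},  j = 1..k-1.
Step k = 1:
  phi_11 = rho(1) = -0.349.
Step k = 2:
  phi_22 = [rho(2) - phi_11 rho(1)] / [1 - phi_11 rho(1)] = [0.1043 - (-0.349)(-0.349)] / [1 - (-0.349)(-0.349)]
         = -0.017501 / 0.878199 = -0.0199.
Therefore phi_{22} = -0.0199.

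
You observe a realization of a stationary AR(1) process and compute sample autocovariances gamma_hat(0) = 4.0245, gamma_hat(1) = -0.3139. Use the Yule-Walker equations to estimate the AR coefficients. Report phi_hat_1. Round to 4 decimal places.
\hat\phi_{1} = -0.0780

The Yule-Walker equations for an AR(p) process read, in matrix form,
  Gamma_p phi = r_p,   with   (Gamma_p)_{ij} = gamma(|i - j|),
                       (r_p)_i = gamma(i),   i,j = 1..p.
Substitute the sample gammas (Toeplitz matrix and right-hand side of size 1):
  Gamma_p = [[4.0245]]
  r_p     = [-0.3139]
With p = 1 this is the single equation gamma(0) phi_1 = gamma(1):
  phi_hat_1 = gamma(1) / gamma(0) = -0.3139 / 4.0245 = -0.0780.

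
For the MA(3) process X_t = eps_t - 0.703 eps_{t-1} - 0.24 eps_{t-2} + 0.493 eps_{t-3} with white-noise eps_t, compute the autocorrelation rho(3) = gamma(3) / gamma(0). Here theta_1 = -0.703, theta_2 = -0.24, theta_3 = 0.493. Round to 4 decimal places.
\rho(3) = 0.2747

For an MA(q) process with theta_0 = 1, the autocovariance is
  gamma(k) = sigma^2 * sum_{i=0..q-k} theta_i * theta_{i+k},
and rho(k) = gamma(k) / gamma(0). Sigma^2 cancels.
  numerator   = (1)*(0.493) = 0.493.
  denominator = (1)^2 + (-0.703)^2 + (-0.24)^2 + (0.493)^2 = 1.794858.
  rho(3) = 0.493 / 1.794858 = 0.2747.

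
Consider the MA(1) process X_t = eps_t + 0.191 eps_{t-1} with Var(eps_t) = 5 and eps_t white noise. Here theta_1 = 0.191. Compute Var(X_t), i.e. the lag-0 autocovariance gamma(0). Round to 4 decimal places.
\gamma(0) = 5.1824

For an MA(q) process X_t = eps_t + sum_i theta_i eps_{t-i} with
Var(eps_t) = sigma^2, the variance is
  gamma(0) = sigma^2 * (1 + sum_i theta_i^2).
  sum_i theta_i^2 = (0.191)^2 = 0.036481.
  gamma(0) = 5 * (1 + 0.036481) = 5 * 1.036481 = 5.182405, which rounds to 5.1824.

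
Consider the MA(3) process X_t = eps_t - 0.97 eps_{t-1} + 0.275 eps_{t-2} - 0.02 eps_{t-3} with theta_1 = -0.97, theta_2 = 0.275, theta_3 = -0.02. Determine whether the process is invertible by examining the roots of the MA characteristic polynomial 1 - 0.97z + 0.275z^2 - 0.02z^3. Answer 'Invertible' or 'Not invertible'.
\text{Invertible}

The MA(q) characteristic polynomial is P(z) = 1 - 0.97z + 0.275z^2 - 0.02z^3.
Invertibility requires all roots to lie outside the unit circle, i.e. |z| > 1 for every root.
Degree 3: look for a simple real root z0 first, then factor out (1 - z/z0) and solve the remaining quadratic.
Testing z0 = 2: P(2) = 1 + (-0.97)(2) + (0.275)(2)^2 + (-0.02)(2)^3
  = 1 + (-1.94) + (1.1) + (-0.16) = 0.  So z_0 = 2 is a root, |z_0| = 2.
Divide out the factor (1 - 0.5 z) = (1 - z/z0) (since 1/z0 = 0.5):
  P(z) = (1 - 0.5 z)(1 + (-0.47) z + (0.04) z^2)
  [check: z-coef -0.47 - (0.5) = -0.97; z^2-coef 0.04 - (0.5)(-0.47) = 0.275; z^3-coef -(0.5)(0.04) = -0.02.]
Remaining roots from the quadratic factor 1 + (-0.47) z + (0.04) z^2:
  Set 1 + (-0.47) z + (0.04) z^2 = 0, i.e. a z^2 + b z + c = 0 with a = 0.04, b = -0.47, c = 1.
  Discriminant D = b^2 - 4ac = (-0.47)^2 - 4*(0.04)*1 = 0.2209 - (0.16) = 0.0609.
  D >= 0, so the roots are real: z = (-b +/- sqrt(D)) / (2a) = (0.47 +/- 0.246779) / (0.08).
    z_1 = (0.47 + 0.246779) / (0.08) = 8.9597,   |z_1| = 8.9597.
    z_2 = (0.47 - 0.246779) / (0.08) = 2.7903,   |z_2| = 2.7903.
Moduli of all roots: 2.0000, 8.9597, 2.7903.
All moduli strictly greater than 1? Yes.
Verdict: Invertible.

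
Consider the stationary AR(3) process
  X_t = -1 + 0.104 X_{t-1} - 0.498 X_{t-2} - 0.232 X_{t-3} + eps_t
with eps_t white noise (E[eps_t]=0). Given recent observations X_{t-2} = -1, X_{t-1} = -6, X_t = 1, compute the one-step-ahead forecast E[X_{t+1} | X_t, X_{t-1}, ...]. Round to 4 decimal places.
E[X_{t+1} \mid \mathcal F_t] = 2.3240

For an AR(p) model X_t = c + sum_i phi_i X_{t-i} + eps_t, the
one-step-ahead conditional mean is
  E[X_{t+1} | X_t, ...] = c + sum_i phi_i X_{t+1-i}.
Substitute known values:
  E[X_{t+1} | ...] = -1 + (0.104) * (1) + (-0.498) * (-6) + (-0.232) * (-1)
                   = 2.3240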